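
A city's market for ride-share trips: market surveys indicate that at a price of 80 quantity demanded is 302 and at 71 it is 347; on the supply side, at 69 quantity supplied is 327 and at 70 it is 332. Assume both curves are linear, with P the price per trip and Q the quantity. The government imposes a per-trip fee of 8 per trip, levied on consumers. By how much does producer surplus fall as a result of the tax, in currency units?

Producer surplus falls by 1328.

Demand slope: (347 − 302)/(71 − 80) = -5, so Qd = 702 − 5P.
Supply slope: (332 − 327)/(70 − 69) = 5, so Qs = 5P − 18.
Without the tax, 702 − 5P = 5P − 18 gives 10P = 720, so P* = 72 and Q* = 342.
With the tax collected from consumers, demand (in seller-price terms) shifts: Qd = 702 − 5(P + 8).
Solving gives Q = 322 with consumers paying 76 and suppliers receiving 68 (the 8 wedge).
ΔPS is the trapezoid between Q = 322 and Q = 342 of height 4: ½ · (342 + 322) · 4 = 1328.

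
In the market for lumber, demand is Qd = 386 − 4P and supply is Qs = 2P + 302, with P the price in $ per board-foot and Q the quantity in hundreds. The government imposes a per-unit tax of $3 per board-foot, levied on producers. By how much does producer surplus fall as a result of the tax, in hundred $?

Producer surplus falls by $656 hundred.

Without the tax, 386 − 4P = 2P + 302 gives 6P = 84, so P* = $14 and Q* = 330.
With the tax collected from producers, supply shifts: Qs = 2(P − 3) + 302.
Solving gives Q = 326 with buyers paying $15 and producers receiving $12 (the $3 wedge).
ΔPS is the trapezoid between Q = 326 and Q = 330 of height $2: ½ · (330 + 326) · 2 = $656.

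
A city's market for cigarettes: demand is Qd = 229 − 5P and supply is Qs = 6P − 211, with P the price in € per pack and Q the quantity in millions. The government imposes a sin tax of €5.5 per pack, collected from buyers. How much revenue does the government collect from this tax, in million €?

Without the tax, 229 − 5P = 6P − 211 gives 11P = 440, so P* = €40 and Q* = 29.
With the tax collected from buyers, demand (in seller-price terms) shifts: Qd = 229 − 5(P + 5.5).
Solving gives Q = 14 with buyers paying €43 and producers receiving €37.5 (the €5.5 wedge).
Revenue = t · Q = 5.5 · 14 = €77.

Tax revenue = €77 million.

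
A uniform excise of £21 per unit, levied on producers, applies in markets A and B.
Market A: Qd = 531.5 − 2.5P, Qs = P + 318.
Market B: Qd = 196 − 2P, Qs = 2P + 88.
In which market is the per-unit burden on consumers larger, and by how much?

Market B, by £4.5.

Market A: pre-tax P* = £61, Q* = 379; post-tax Q = 364; per-unit burden on consumers = £6.
Market B: pre-tax P* = £27, Q* = 142; post-tax Q = 121; per-unit burden on consumers = £10.5.
Difference: £6 vs £10.5 → market B is larger by £4.5.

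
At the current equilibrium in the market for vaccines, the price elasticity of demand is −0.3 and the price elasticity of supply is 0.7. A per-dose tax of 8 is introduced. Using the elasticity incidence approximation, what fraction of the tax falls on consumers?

Consumers' share ≈ 0.7.

Incidence ratio: consumers' share ≈ εs / (εs + |εd|) = 0.7 / (0.7 + 0.3) = 0.7.
Supply is the more elastic side, so consumers bear the larger share.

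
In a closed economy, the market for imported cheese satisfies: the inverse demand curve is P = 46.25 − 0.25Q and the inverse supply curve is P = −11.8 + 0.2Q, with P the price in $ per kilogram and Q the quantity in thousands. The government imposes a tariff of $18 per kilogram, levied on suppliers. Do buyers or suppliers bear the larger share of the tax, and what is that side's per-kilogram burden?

Inverting to Q(P) form: Qd = 185 − 4P; Qs = 5P + 59.
Without the tax, 185 − 4P = 5P + 59 gives 9P = 126, so P* = $14 and Q* = 129.
With the tax collected from suppliers, supply shifts: Qs = 5(P − 18) + 59.
Solving gives Q = 89 with buyers paying $24 and suppliers receiving $6 (the $18 wedge).
Per-kilogram burden: buyers $10, suppliers $8.
Buyers take the larger share because demand is less price-elastic here (demand slope 4 vs supply slope 5).

Buyers bear the larger share: $10 per kilogram.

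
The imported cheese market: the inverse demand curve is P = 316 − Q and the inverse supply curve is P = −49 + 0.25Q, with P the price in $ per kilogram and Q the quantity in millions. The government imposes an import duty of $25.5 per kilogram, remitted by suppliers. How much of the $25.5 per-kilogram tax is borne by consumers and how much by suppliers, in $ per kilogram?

Consumers bear $20.4 per kilogram; suppliers bear $5.1 per kilogram.

Inverting to Q(P) form: Qd = 316 − P; Qs = 4P + 196.
Before the tax: set 316 − P = 4P + 196 → P* = $24, Q* = 292.
With the tax collected from suppliers, supply shifts: Qs = 4(P − 25.5) + 196.
Solving gives Q = 271.6 with consumers paying $44.4 and suppliers receiving $18.9 (the $25.5 wedge).
Burden on consumers: $20.4; on suppliers: $5.1. (They sum to $25.5.)
The less price-elastic side of the market bears the larger share of a per-unit tax.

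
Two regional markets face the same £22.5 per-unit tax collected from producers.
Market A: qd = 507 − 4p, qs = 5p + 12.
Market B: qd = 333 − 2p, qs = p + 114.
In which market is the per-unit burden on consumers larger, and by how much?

Market A, by £5.

Market A: pre-tax p* = £55, q* = 287; post-tax q = 237; per-unit burden on consumers = £12.5.
Market B: pre-tax p* = £73, q* = 187; post-tax q = 172; per-unit burden on consumers = £7.5.
Difference: £12.5 vs £7.5 → market A is larger by £5.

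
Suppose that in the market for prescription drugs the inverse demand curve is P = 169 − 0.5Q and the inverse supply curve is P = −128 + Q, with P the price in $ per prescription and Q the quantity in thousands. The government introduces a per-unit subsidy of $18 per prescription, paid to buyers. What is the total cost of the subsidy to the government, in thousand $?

Inverting to Q(P) form: Qd = 338 − 2P; Qs = P + 128.
Before the subsidy: set 338 − 2P = P + 128 → P* = $70, Q* = 198.
With a per-unit subsidy paid to buyers, each effectively pays P − 18, so demand becomes Qd = 338 − 2(P − 18).
New equilibrium: buyers pay $64, suppliers receive $82, Q = 210. (Wedge: Pb − Ps = −18.)
Outlay = t · Q = 18 · 210 = $3780.

Government outlay = $3780 thousand.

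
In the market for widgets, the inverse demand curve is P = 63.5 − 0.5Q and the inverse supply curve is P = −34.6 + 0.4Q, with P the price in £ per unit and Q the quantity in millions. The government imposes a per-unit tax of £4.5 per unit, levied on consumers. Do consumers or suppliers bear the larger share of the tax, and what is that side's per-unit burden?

Consumers bear the larger share: £2.5 per unit.

Rewrite in direct form: Qd = 127 − 2P and Qs = 2.5P + 86.5.
Before the tax: set 127 − 2P = 2.5P + 86.5 → P* = £9, Q* = 109.
With the tax collected from consumers, demand (in seller-price terms) shifts: Qd = 127 − 2(P + 4.5).
Solving gives Q = 104 with consumers paying £11.5 and suppliers receiving £7 (the £4.5 wedge).
Per-unit burden: consumers £2.5, suppliers £2.
Consumers take the larger share because demand is less price-elastic here (demand slope 2 vs supply slope 2.5).
The less price-elastic side of the market bears the larger share of a per-unit tax.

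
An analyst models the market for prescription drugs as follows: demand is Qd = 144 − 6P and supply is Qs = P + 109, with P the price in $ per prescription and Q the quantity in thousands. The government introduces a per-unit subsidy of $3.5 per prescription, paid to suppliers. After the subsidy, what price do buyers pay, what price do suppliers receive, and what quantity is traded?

Without the subsidy, 144 − 6P = P + 109 gives 7P = 35, so P* = $5 and Q* = 114.
With a per-unit subsidy paid to suppliers, each receives P + 3.5 per unit sold, so supply becomes Qs = (P + 3.5) + 109.
Solving gives Q = 117 with buyers paying $4.5 and suppliers receiving $8 (the $3.5 wedge).

Buyers pay $4.5; suppliers receive $8; quantity = 117.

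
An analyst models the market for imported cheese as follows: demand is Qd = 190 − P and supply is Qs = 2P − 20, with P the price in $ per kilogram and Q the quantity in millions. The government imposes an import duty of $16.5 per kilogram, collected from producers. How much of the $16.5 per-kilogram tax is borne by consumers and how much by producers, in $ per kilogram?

Consumers bear $11 per kilogram; producers bear $5.5 per kilogram.

Without the tax, 190 − P = 2P − 20 gives 3P = 210, so P* = $70 and Q* = 120.
With the tax collected from producers, supply shifts: Qs = 2(P − 16.5) − 20.
New equilibrium: consumers pay $81, producers receive $64.5, Q = 109. (Wedge: Pb − Ps = 16.5.)
Burden on consumers: $11; on producers: $5.5. (They sum to $16.5.)
The less price-elastic side of the market bears the larger share of a per-unit tax.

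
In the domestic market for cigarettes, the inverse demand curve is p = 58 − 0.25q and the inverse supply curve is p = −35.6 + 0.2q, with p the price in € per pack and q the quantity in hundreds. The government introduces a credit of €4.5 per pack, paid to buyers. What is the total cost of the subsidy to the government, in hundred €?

Government outlay = €981 hundred.

Rewrite in direct form: qd = 232 − 4p and qs = 5p + 178.
Without the subsidy, 232 − 4p = 5p + 178 gives 9p = 54, so p* = €6 and q* = 208.
With a per-unit subsidy paid to buyers, each effectively pays p − 4.5, so demand becomes qd = 232 − 4(p − 4.5).
New equilibrium: buyers pay €3.5, sellers receive €8, q = 218. (Wedge: pb − ps = −4.5.)
Outlay = t · Q = 4.5 · 218 = €981.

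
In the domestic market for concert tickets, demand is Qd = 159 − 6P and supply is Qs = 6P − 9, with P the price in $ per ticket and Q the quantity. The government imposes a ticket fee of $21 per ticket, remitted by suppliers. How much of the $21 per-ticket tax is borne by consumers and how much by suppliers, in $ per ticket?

Consumers bear $10.5 per ticket; suppliers bear $10.5 per ticket.

Without the tax, 159 − 6P = 6P − 9 gives 12P = 168, so P* = $14 and Q* = 75.
With the tax collected from suppliers, supply shifts: Qs = 6(P − 21) − 9.
New equilibrium: consumers pay $24.5, suppliers receive $3.5, Q = 12. (Wedge: Pb − Ps = 21.)
Burden on consumers: $10.5; on suppliers: $10.5. (They sum to $21.)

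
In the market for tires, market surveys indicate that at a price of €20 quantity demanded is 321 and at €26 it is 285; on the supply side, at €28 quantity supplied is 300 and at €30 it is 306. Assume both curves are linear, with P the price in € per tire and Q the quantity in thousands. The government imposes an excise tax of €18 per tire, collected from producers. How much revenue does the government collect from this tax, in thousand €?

Demand slope: (285 − 321)/(26 − 20) = -6, so Qd = 441 − 6P.
Supply slope: (306 − 300)/(30 − 28) = 3, so Qs = 3P + 216.
Before the tax: set 441 − 6P = 3P + 216 → P* = €25, Q* = 291.
With the tax collected from producers, supply shifts: Qs = 3(P − 18) + 216.
New equilibrium: consumers pay €31, producers receive €13, Q = 255. (Wedge: Pb − Ps = 18.)
Revenue = t · Q = 18 · 255 = €4590.

Tax revenue = €4590 thousand.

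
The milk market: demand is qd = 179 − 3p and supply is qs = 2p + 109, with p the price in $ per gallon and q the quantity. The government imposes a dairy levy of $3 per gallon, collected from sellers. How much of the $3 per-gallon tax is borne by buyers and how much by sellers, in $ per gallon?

Before the tax: set 179 − 3p = 2p + 109 → p* = $14, q* = 137.
With the tax collected from sellers, supply shifts: qs = 2(p − 3) + 109.
New equilibrium: buyers pay $15.2, sellers receive $12.2, q = 133.4. (Wedge: pb − ps = 3.)
Burden on buyers: $1.2; on sellers: $1.8. (They sum to $3.)

Buyers bear $1.2 per gallon; sellers bear $1.8 per gallon.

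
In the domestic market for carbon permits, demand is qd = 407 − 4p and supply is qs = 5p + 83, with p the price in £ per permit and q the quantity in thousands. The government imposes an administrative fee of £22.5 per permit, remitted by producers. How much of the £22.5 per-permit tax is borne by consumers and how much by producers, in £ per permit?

Before the tax: set 407 − 4p = 5p + 83 → p* = £36, q* = 263.
With the tax collected from producers, supply shifts: qs = 5(p − 22.5) + 83.
Solving gives q = 213 with consumers paying £48.5 and producers receiving £26 (the £22.5 wedge).
Burden on consumers: £12.5; on producers: £10. (They sum to £22.5.)

Consumers bear £12.5 per permit; producers bear £10 per permit.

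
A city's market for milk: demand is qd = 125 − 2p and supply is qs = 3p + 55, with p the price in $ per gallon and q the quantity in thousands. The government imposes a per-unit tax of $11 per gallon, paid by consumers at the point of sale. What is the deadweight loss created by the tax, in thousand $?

Before the tax: set 125 − 2p = 3p + 55 → p* = $14, q* = 97.
With the tax collected from consumers, demand (in seller-price terms) shifts: qd = 125 − 2(p + 11).
New equilibrium: consumers pay $20.6, suppliers receive $9.6, q = 83.8. (Wedge: pb − ps = 11.)
Quantity falls by |ΔQ| = |97 − 83.8| = 13.2.
DWL = ½ · t · |ΔQ| = ½ · 11 · 13.2 = $72.6.

Deadweight loss = $72.6 thousand.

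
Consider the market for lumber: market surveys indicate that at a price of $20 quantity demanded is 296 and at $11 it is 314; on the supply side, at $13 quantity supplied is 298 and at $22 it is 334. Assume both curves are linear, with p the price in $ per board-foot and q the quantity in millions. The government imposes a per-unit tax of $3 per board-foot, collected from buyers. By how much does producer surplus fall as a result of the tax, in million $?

Demand slope: (314 − 296)/(11 − 20) = -2, so qd = 336 − 2p.
Supply slope: (334 − 298)/(22 − 13) = 4, so qs = 4p + 246.
Without the tax, 336 − 2p = 4p + 246 gives 6p = 90, so p* = $15 and q* = 306.
With the tax collected from buyers, demand (in seller-price terms) shifts: qd = 336 − 2(p + 3).
New equilibrium: buyers pay $17, sellers receive $14, q = 302. (Wedge: pb − ps = 3.)
ΔPS is the trapezoid between Q = 302 and Q = 306 of height $1: ½ · (306 + 302) · 1 = $304.

Producer surplus falls by $304 million.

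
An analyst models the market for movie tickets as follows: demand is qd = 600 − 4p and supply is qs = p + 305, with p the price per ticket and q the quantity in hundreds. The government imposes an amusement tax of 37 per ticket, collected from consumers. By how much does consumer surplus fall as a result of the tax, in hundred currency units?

Consumer surplus falls by 2584.08 hundred.

Without the tax, 600 − 4p = p + 305 gives 5p = 295, so p* = 59 and q* = 364.
With the tax collected from consumers, demand (in seller-price terms) shifts: qd = 600 − 4(p + 37).
Solving gives q = 334.4 with consumers paying 66.4 and sellers receiving 29.4 (the 37 wedge).
ΔCS is the trapezoid between Q = 334.4 and Q = 364 of height 7.4: ½ · (364 + 334.4) · 7.4 = 2584.08.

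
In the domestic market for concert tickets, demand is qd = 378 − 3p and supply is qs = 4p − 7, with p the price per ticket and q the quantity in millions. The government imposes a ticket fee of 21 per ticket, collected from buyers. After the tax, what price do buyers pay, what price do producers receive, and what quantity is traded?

Buyers pay 67; producers receive 46; quantity = 177.

Before the tax: set 378 − 3p = 4p − 7 → p* = 55, q* = 213.
With the tax collected from buyers, demand (in seller-price terms) shifts: qd = 378 − 3(p + 21).
Solving gives q = 177 with buyers paying 67 and producers receiving 46 (the 21 wedge).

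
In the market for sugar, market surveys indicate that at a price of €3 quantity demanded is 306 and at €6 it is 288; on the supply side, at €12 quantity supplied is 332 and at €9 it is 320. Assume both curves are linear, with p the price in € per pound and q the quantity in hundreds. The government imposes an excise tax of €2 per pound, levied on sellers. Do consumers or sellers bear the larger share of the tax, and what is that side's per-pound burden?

Sellers bear the larger share: €1.2 per pound.

Demand slope: (288 − 306)/(6 − 3) = -6, so qd = 324 − 6p.
Supply slope: (320 − 332)/(9 − 12) = 4, so qs = 4p + 284.
Before the tax: set 324 − 6p = 4p + 284 → p* = €4, q* = 300.
With the tax collected from sellers, supply shifts: qs = 4(p − 2) + 284.
Solving gives q = 295.2 with consumers paying €4.8 and sellers receiving €2.8 (the €2 wedge).
Per-pound burden: consumers €0.8, sellers €1.2.
Sellers take the larger share because supply is less price-elastic here (demand slope 6 vs supply slope 4).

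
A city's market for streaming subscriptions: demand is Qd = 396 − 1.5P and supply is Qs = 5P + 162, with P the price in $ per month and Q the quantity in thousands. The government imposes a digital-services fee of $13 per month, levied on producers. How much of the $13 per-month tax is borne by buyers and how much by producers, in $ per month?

Before the tax: set 396 − 1.5P = 5P + 162 → P* = $36, Q* = 342.
With the tax collected from producers, supply shifts: Qs = 5(P − 13) + 162.
Solving gives Q = 327 with buyers paying $46 and producers receiving $33 (the $13 wedge).
Burden on buyers: $10; on producers: $3. (They sum to $13.)

Buyers bear $10 per month; producers bear $3 per month.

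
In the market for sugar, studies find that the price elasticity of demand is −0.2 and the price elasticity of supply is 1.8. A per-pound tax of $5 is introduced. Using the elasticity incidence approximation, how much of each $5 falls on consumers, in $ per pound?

Consumers bear ≈ $4.5 per pound.

Incidence ratio: consumers' share ≈ εs / (εs + |εd|) = 1.8 / (1.8 + 0.2) = 0.9.
So consumers bear ≈ 0.9 × $5 = $4.5; suppliers bear $0.5.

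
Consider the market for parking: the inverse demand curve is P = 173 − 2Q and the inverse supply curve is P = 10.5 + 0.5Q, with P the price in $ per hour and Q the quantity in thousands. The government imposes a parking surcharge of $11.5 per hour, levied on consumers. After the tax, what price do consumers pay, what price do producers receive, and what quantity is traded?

Inverting to Q(P) form: Qd = 86.5 − 0.5P; Qs = 2P − 21.
Without the tax, 86.5 − 0.5P = 2P − 21 gives 2.5P = 107.5, so P* = $43 and Q* = 65.
With the tax collected from consumers, demand (in seller-price terms) shifts: Qd = 86.5 − 0.5(P + 11.5).
New equilibrium: consumers pay $52.2, producers receive $40.7, Q = 60.4. (Wedge: Pb − Ps = 11.5.)
The less price-elastic side of the market bears the larger share of a per-unit tax.

Consumers pay $52.2; producers receive $40.7; quantity = 60.4.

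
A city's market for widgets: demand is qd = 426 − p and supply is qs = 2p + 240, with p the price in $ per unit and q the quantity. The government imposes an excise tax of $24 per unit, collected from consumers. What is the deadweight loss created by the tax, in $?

Deadweight loss = $192.

Without the tax, 426 − p = 2p + 240 gives 3p = 186, so p* = $62 and q* = 364.
With the tax collected from consumers, demand (in seller-price terms) shifts: qd = 426 − (p + 24).
Solving gives q = 348 with consumers paying $78 and producers receiving $54 (the $24 wedge).
Quantity falls by |ΔQ| = |364 − 348| = 16.
DWL = ½ · t · |ΔQ| = ½ · 24 · 16 = $192.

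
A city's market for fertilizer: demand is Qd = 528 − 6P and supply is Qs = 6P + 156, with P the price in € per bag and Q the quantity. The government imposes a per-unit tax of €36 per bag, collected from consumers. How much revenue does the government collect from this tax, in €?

Without the tax, 528 − 6P = 6P + 156 gives 12P = 372, so P* = €31 and Q* = 342.
With the tax collected from consumers, demand (in seller-price terms) shifts: Qd = 528 − 6(P + 36).
Solving gives Q = 234 with consumers paying €49 and producers receiving €13 (the €36 wedge).
Revenue = t · Q = 36 · 234 = €8424.

Tax revenue = €8424.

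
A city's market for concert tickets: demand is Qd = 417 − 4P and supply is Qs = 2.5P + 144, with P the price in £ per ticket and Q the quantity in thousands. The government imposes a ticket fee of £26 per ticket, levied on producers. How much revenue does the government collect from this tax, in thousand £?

Tax revenue = £5434 thousand.

Without the tax, 417 − 4P = 2.5P + 144 gives 6.5P = 273, so P* = £42 and Q* = 249.
With the tax collected from producers, supply shifts: Qs = 2.5(P − 26) + 144.
New equilibrium: buyers pay £52, producers receive £26, Q = 209. (Wedge: Pb − Ps = 26.)
Revenue = t · Q = 26 · 209 = £5434.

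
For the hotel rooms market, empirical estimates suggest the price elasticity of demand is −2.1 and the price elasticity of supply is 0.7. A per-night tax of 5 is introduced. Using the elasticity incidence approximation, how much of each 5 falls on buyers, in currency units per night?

Buyers bear ≈ 1.25 per night.

Incidence ratio: buyers' share ≈ εs / (εs + |εd|) = 0.7 / (0.7 + 2.1) = 0.25.
So buyers bear ≈ 0.25 × 5 = 1.25; suppliers bear 3.75.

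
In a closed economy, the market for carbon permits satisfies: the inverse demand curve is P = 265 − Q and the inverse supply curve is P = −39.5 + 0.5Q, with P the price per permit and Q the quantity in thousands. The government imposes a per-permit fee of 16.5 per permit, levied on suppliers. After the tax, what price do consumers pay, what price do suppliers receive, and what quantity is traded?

Consumers pay 73; suppliers receive 56.5; quantity = 192.

Rewrite in direct form: Qd = 265 − P and Qs = 2P + 79.
Before the tax: set 265 − P = 2P + 79 → P* = 62, Q* = 203.
With the tax collected from suppliers, supply shifts: Qs = 2(P − 16.5) + 79.
New equilibrium: consumers pay 73, suppliers receive 56.5, Q = 192. (Wedge: Pb − Ps = 16.5.)
The less price-elastic side of the market bears the larger share of a per-unit tax.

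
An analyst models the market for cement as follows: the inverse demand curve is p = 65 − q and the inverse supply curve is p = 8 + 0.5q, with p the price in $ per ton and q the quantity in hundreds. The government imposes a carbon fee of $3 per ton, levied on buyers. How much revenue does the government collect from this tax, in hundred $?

Rewrite in direct form: qd = 65 − p and qs = 2p − 16.
Before the tax: set 65 − p = 2p − 16 → p* = $27, q* = 38.
With the tax collected from buyers, demand (in seller-price terms) shifts: qd = 65 − (p + 3).
Solving gives q = 36 with buyers paying $29 and sellers receiving $26 (the $3 wedge).
Revenue = t · Q = 3 · 36 = $108.

Tax revenue = $108 hundred.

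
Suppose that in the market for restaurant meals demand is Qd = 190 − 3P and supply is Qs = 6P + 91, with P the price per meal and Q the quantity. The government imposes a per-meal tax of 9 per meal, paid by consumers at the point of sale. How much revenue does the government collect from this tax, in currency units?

Tax revenue = 1251.

Without the tax, 190 − 3P = 6P + 91 gives 9P = 99, so P* = 11 and Q* = 157.
With the tax collected from consumers, demand (in seller-price terms) shifts: Qd = 190 − 3(P + 9).
New equilibrium: consumers pay 17, producers receive 8, Q = 139. (Wedge: Pb − Ps = 9.)
Revenue = t · Q = 9 · 139 = 1251.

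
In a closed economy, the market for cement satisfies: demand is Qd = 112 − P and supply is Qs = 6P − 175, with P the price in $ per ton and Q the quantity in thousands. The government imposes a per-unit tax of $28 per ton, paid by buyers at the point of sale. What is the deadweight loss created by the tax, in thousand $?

Deadweight loss = $336 thousand.

Before the tax: set 112 − P = 6P − 175 → P* = $41, Q* = 71.
With the tax collected from buyers, demand (in seller-price terms) shifts: Qd = 112 − (P + 28).
New equilibrium: buyers pay $65, sellers receive $37, Q = 47. (Wedge: Pb − Ps = 28.)
Quantity falls by |ΔQ| = |71 − 47| = 24.
DWL = ½ · t · |ΔQ| = ½ · 28 · 24 = $336.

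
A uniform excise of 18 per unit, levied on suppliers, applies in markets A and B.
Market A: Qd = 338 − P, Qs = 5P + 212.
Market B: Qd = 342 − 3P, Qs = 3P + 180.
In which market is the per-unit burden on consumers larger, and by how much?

Market A: pre-tax P* = 21, Q* = 317; post-tax Q = 302; per-unit burden on consumers = 15.
Market B: pre-tax P* = 27, Q* = 261; post-tax Q = 234; per-unit burden on consumers = 9.
Difference: 15 vs 9 → market A is larger by 6.

Market A, by 6.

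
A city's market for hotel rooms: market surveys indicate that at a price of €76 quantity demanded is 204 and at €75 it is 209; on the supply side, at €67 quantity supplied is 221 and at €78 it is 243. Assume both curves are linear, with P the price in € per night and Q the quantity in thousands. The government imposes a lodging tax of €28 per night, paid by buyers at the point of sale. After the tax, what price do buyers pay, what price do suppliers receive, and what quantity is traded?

Buyers pay €79; suppliers receive €51; quantity = 189.

Demand slope: (209 − 204)/(75 − 76) = -5, so Qd = 584 − 5P.
Supply slope: (243 − 221)/(78 − 67) = 2, so Qs = 2P + 87.
Without the tax, 584 − 5P = 2P + 87 gives 7P = 497, so P* = €71 and Q* = 229.
With the tax collected from buyers, demand (in seller-price terms) shifts: Qd = 584 − 5(P + 28).
New equilibrium: buyers pay €79, suppliers receive €51, Q = 189. (Wedge: Pb − Ps = 28.)
The less price-elastic side of the market bears the larger share of a per-unit tax.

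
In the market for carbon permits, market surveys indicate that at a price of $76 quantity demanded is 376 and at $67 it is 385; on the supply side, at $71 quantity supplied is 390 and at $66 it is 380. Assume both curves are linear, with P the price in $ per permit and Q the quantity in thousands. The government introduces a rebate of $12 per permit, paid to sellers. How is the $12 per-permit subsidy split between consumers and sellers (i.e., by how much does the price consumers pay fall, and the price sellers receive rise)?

Consumers gain $8 per permit; sellers gain $4 per permit.

Demand slope: (385 − 376)/(67 − 76) = -1, so Qd = 452 − P.
Supply slope: (380 − 390)/(66 − 71) = 2, so Qs = 2P + 248.
Before the subsidy: set 452 − P = 2P + 248 → P* = $68, Q* = 384.
With a per-unit subsidy paid to sellers, each receives P + 12 per unit sold, so supply becomes Qs = 2(P + 12) + 248.
Solving gives Q = 392 with consumers paying $60 and sellers receiving $72 (the $12 wedge).
Gain to consumers: $8; to sellers: $4. (They sum to $12.)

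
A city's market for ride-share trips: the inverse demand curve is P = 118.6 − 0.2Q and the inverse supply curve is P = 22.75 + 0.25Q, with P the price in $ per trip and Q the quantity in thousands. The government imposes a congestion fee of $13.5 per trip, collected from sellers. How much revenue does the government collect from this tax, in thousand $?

Rewrite in direct form: Qd = 593 − 5P and Qs = 4P − 91.
Without the tax, 593 − 5P = 4P − 91 gives 9P = 684, so P* = $76 and Q* = 213.
With the tax collected from sellers, supply shifts: Qs = 4(P − 13.5) − 91.
Solving gives Q = 183 with consumers paying $82 and sellers receiving $68.5 (the $13.5 wedge).
Revenue = t · Q = 13.5 · 183 = $2470.5.

Tax revenue = $2470.5 thousand.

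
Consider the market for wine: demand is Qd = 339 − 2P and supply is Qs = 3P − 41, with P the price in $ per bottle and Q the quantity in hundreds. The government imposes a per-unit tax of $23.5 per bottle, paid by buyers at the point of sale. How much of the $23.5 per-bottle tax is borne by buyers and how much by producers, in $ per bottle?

Without the tax, 339 − 2P = 3P − 41 gives 5P = 380, so P* = $76 and Q* = 187.
With the tax collected from buyers, demand (in seller-price terms) shifts: Qd = 339 − 2(P + 23.5).
New equilibrium: buyers pay $90.1, producers receive $66.6, Q = 158.8. (Wedge: Pb − Ps = 23.5.)
Burden on buyers: $14.1; on producers: $9.4. (They sum to $23.5.)
The less price-elastic side of the market bears the larger share of a per-unit tax.

Buyers bear $14.1 per bottle; producers bear $9.4 per bottle.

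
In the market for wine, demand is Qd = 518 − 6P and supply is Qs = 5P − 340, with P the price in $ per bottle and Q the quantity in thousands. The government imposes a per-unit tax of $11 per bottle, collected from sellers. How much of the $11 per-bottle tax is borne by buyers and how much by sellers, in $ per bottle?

Before the tax: set 518 − 6P = 5P − 340 → P* = $78, Q* = 50.
With the tax collected from sellers, supply shifts: Qs = 5(P − 11) − 340.
New equilibrium: buyers pay $83, sellers receive $72, Q = 20. (Wedge: Pb − Ps = 11.)
Burden on buyers: $5; on sellers: $6. (They sum to $11.)
The less price-elastic side of the market bears the larger share of a per-unit tax.

Buyers bear $5 per bottle; sellers bear $6 per bottle.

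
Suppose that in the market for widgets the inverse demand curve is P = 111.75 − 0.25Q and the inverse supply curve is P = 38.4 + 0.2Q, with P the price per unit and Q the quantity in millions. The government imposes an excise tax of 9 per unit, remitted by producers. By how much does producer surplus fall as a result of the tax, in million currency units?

Inverting to Q(P) form: Qd = 447 − 4P; Qs = 5P − 192.
Before the tax: set 447 − 4P = 5P − 192 → P* = 71, Q* = 163.
With the tax collected from producers, supply shifts: Qs = 5(P − 9) − 192.
New equilibrium: buyers pay 76, producers receive 67, Q = 143. (Wedge: Pb − Ps = 9.)
ΔPS is the trapezoid between Q = 143 and Q = 163 of height 4: ½ · (163 + 143) · 4 = 612.

Producer surplus falls by 612 million.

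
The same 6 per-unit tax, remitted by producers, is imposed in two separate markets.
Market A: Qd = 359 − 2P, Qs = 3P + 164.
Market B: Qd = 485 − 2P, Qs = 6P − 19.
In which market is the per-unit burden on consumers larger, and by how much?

Market B, by 0.9.

Market A: pre-tax P* = 39, Q* = 281; post-tax Q = 273.8; per-unit burden on consumers = 3.6.
Market B: pre-tax P* = 63, Q* = 359; post-tax Q = 350; per-unit burden on consumers = 4.5.
Difference: 3.6 vs 4.5 → market B is larger by 0.9.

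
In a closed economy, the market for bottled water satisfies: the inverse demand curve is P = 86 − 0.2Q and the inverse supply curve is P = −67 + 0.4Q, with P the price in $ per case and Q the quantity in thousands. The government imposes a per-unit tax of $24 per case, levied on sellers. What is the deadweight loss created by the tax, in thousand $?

Inverting to Q(P) form: Qd = 430 − 5P; Qs = 2.5P + 167.5.
Without the tax, 430 − 5P = 2.5P + 167.5 gives 7.5P = 262.5, so P* = $35 and Q* = 255.
With the tax collected from sellers, supply shifts: Qs = 2.5(P − 24) + 167.5.
New equilibrium: buyers pay $43, sellers receive $19, Q = 215. (Wedge: Pb − Ps = 24.)
Quantity falls by |ΔQ| = |255 − 215| = 40.
DWL = ½ · t · |ΔQ| = ½ · 24 · 40 = $480.

Deadweight loss = $480 thousand.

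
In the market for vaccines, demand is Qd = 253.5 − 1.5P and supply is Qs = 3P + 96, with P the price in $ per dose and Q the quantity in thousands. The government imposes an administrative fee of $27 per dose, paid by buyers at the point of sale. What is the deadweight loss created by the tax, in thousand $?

Deadweight loss = $364.5 thousand.

Without the tax, 253.5 − 1.5P = 3P + 96 gives 4.5P = 157.5, so P* = $35 and Q* = 201.
With the tax collected from buyers, demand (in seller-price terms) shifts: Qd = 253.5 − 1.5(P + 27).
Solving gives Q = 174 with buyers paying $53 and suppliers receiving $26 (the $27 wedge).
Quantity falls by |ΔQ| = |201 − 174| = 27.
DWL = ½ · t · |ΔQ| = ½ · 27 · 27 = $364.5.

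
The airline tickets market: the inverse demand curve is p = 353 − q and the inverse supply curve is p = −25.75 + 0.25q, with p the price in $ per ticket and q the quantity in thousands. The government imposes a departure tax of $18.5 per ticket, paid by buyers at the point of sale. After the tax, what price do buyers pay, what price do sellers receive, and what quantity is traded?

Buyers pay $64.8; sellers receive $46.3; quantity = 288.2.

Rewrite in direct form: qd = 353 − p and qs = 4p + 103.
Without the tax, 353 − p = 4p + 103 gives 5p = 250, so p* = $50 and q* = 303.
With the tax collected from buyers, demand (in seller-price terms) shifts: qd = 353 − (p + 18.5).
New equilibrium: buyers pay $64.8, sellers receive $46.3, q = 288.2. (Wedge: pb − ps = 18.5.)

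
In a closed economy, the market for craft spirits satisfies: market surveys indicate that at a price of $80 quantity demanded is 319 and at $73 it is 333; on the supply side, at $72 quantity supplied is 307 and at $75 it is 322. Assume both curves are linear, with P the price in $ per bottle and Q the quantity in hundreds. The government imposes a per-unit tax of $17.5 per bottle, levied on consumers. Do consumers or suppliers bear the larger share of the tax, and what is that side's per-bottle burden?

Consumers bear the larger share: $12.5 per bottle.

Demand slope: (333 − 319)/(73 − 80) = -2, so Qd = 479 − 2P.
Supply slope: (322 − 307)/(75 − 72) = 5, so Qs = 5P − 53.
Before the tax: set 479 − 2P = 5P − 53 → P* = $76, Q* = 327.
With the tax collected from consumers, demand (in seller-price terms) shifts: Qd = 479 − 2(P + 17.5).
Solving gives Q = 302 with consumers paying $88.5 and suppliers receiving $71 (the $17.5 wedge).
Per-bottle burden: consumers $12.5, suppliers $5.
Consumers take the larger share because demand is less price-elastic here (demand slope 2 vs supply slope 5).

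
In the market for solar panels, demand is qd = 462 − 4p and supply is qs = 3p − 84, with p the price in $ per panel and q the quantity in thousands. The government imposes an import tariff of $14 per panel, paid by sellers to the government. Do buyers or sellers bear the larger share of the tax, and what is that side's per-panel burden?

Sellers bear the larger share: $8 per panel.

Before the tax: set 462 − 4p = 3p − 84 → p* = $78, q* = 150.
With the tax collected from sellers, supply shifts: qs = 3(p − 14) − 84.
New equilibrium: buyers pay $84, sellers receive $70, q = 126. (Wedge: pb − ps = 14.)
Per-panel burden: buyers $6, sellers $8.
Sellers take the larger share because supply is less price-elastic here (demand slope 4 vs supply slope 3).
The less price-elastic side of the market bears the larger share of a per-unit tax.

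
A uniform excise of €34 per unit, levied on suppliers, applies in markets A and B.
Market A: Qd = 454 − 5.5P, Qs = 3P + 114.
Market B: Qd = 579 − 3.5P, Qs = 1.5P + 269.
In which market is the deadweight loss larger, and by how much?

Market A: pre-tax P* = €40, Q* = 234; post-tax Q = 168; deadweight loss = €1122.
Market B: pre-tax P* = €62, Q* = 362; post-tax Q = 326.3; deadweight loss = €606.9.
Difference: €1122 vs €606.9 → market A is larger by €515.1.

Market A, by €515.1.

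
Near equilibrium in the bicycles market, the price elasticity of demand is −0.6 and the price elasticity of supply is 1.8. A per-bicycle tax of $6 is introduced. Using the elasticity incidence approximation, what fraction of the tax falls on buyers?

Incidence ratio: buyers' share ≈ εs / (εs + |εd|) = 1.8 / (1.8 + 0.6) = 0.75.
Supply is the more elastic side, so buyers bear the larger share.

Buyers' share ≈ 0.75.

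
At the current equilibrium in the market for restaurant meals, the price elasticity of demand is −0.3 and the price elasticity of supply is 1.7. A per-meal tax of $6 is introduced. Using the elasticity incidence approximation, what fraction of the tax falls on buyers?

Buyers' share ≈ 0.85.

Incidence ratio: buyers' share ≈ εs / (εs + |εd|) = 1.7 / (1.7 + 0.3) = 0.85.
Supply is the more elastic side, so buyers bear the larger share.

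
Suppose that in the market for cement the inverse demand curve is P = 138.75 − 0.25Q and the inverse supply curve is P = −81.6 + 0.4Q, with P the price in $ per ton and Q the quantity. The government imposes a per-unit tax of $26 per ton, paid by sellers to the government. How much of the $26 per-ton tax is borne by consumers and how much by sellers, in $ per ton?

Consumers bear $10 per ton; sellers bear $16 per ton.

Inverting to Q(P) form: Qd = 555 − 4P; Qs = 2.5P + 204.
Without the tax, 555 − 4P = 2.5P + 204 gives 6.5P = 351, so P* = $54 and Q* = 339.
With the tax collected from sellers, supply shifts: Qs = 2.5(P − 26) + 204.
Solving gives Q = 299 with consumers paying $64 and sellers receiving $38 (the $26 wedge).
Burden on consumers: $10; on sellers: $16. (They sum to $26.)
The less price-elastic side of the market bears the larger share of a per-unit tax.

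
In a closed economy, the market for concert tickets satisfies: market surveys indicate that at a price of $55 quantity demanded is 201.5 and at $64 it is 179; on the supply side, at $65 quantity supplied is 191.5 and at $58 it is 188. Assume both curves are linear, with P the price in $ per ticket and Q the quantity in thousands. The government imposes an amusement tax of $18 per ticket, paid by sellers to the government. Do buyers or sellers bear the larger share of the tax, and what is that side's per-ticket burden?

Sellers bear the larger share: $15 per ticket.

Demand slope: (179 − 201.5)/(64 − 55) = -2.5, so Qd = 339 − 2.5P.
Supply slope: (188 − 191.5)/(58 − 65) = 0.5, so Qs = 0.5P + 159.
Before the tax: set 339 − 2.5P = 0.5P + 159 → P* = $60, Q* = 189.
With the tax collected from sellers, supply shifts: Qs = 0.5(P − 18) + 159.
Solving gives Q = 181.5 with buyers paying $63 and sellers receiving $45 (the $18 wedge).
Per-ticket burden: buyers $3, sellers $15.
Sellers take the larger share because supply is less price-elastic here (demand slope 2.5 vs supply slope 0.5).
The less price-elastic side of the market bears the larger share of a per-unit tax.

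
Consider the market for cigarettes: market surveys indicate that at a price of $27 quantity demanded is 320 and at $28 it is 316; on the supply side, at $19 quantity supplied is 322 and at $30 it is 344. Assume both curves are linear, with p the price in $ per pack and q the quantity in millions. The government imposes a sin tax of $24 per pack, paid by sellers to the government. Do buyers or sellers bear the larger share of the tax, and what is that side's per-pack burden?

Demand slope: (316 − 320)/(28 − 27) = -4, so qd = 428 − 4p.
Supply slope: (344 − 322)/(30 − 19) = 2, so qs = 2p + 284.
Before the tax: set 428 − 4p = 2p + 284 → p* = $24, q* = 332.
With the tax collected from sellers, supply shifts: qs = 2(p − 24) + 284.
New equilibrium: buyers pay $32, sellers receive $8, q = 300. (Wedge: pb − ps = 24.)
Per-pack burden: buyers $8, sellers $16.
Sellers take the larger share because supply is less price-elastic here (demand slope 4 vs supply slope 2).

Sellers bear the larger share: $16 per pack.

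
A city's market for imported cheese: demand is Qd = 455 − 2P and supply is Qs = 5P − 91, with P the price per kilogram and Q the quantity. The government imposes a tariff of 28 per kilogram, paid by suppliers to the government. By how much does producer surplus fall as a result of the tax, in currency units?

Without the tax, 455 − 2P = 5P − 91 gives 7P = 546, so P* = 78 and Q* = 299.
With the tax collected from suppliers, supply shifts: Qs = 5(P − 28) − 91.
Solving gives Q = 259 with consumers paying 98 and suppliers receiving 70 (the 28 wedge).
ΔPS is the trapezoid between Q = 259 and Q = 299 of height 8: ½ · (299 + 259) · 8 = 2232.

Producer surplus falls by 2232.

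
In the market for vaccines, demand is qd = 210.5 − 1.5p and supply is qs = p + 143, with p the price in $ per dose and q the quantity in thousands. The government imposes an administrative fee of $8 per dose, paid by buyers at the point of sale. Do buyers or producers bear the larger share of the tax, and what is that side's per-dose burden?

Producers bear the larger share: $4.8 per dose.

Before the tax: set 210.5 − 1.5p = p + 143 → p* = $27, q* = 170.
With the tax collected from buyers, demand (in seller-price terms) shifts: qd = 210.5 − 1.5(p + 8).
Solving gives q = 165.2 with buyers paying $30.2 and producers receiving $22.2 (the $8 wedge).
Per-dose burden: buyers $3.2, producers $4.8.
Producers take the larger share because supply is less price-elastic here (demand slope 1.5 vs supply slope 1).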